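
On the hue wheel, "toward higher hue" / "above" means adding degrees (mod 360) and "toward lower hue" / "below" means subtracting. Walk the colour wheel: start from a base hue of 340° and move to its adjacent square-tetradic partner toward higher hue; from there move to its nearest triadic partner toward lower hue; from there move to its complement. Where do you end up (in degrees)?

130°

+90° (square ↑): 340 + 90 = 430 → 430 − 360 = 70°
−120° (triadic ↓): 70 − 120 = -50 → -50 + 360 = 310°
+180° (complement): 310 + 180 = 490 → 490 − 360 = 130°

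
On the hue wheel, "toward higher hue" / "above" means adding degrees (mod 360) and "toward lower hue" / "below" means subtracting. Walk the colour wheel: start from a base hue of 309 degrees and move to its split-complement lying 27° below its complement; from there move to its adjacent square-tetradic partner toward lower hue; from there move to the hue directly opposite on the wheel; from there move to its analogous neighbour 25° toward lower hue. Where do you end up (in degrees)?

167°

+153° (split-comp 27° ↓): 309 + 153 = 462 → 462 − 360 = 102°
−90° (square ↓): 102 − 90 = 12°
+180° (complement): 12 + 180 = 192°
−25° (analog 25° ↓): 192 − 25 = 167°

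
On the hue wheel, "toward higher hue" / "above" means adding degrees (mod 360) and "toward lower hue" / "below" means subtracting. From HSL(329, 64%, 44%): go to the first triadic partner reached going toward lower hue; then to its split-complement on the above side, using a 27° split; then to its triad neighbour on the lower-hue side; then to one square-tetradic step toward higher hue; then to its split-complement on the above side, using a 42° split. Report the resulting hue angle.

329 − 120 = 209°   (triadic ↓)
209 + 207 = 416 → 416 − 360 = 56°   (split-comp 27° ↑)
56 − 120 = -64 → -64 + 360 = 296°   (triadic ↓)
296 + 90 = 386 → 386 − 360 = 26°   (square ↑)
26 + 222 = 248°   (split-comp 42° ↑)

248°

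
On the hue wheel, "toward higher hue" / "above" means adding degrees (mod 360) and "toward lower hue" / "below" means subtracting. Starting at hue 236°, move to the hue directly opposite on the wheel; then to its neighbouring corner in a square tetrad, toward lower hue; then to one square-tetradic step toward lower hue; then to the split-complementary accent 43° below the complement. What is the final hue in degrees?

13°

+180° (complement): 236 + 180 = 416 → 416 − 360 = 56°
−90° (square ↓): 56 − 90 = -34 → -34 + 360 = 326°
−90° (square ↓): 326 − 90 = 236°
+137° (split-comp 43° ↓): 236 + 137 = 373 → 373 − 360 = 13°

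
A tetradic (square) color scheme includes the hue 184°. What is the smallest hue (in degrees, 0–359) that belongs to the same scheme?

A square tetradic scheme places four hues every 90°.
The full set through 184° is {4°, 94°, 184°, 274°}.

4°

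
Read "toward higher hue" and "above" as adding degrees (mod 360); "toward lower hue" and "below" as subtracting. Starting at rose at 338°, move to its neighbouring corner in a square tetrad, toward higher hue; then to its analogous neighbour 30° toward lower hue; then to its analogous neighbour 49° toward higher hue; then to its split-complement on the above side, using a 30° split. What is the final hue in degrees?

297°

square ↑ +90°: 338 + 90 = 428 → 428 − 360 = 68°
analog 30° ↓ −30°: 68 − 30 = 38°
analog 49° ↑ +49°: 38 + 49 = 87°
split-comp 30° ↑ +210°: 87 + 210 = 297°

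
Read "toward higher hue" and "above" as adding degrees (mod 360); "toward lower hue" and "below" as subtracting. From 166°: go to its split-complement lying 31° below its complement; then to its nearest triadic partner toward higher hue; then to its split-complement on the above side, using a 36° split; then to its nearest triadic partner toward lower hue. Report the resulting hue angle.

171°

+149° (split-comp 31° ↓): 166 + 149 = 315°
+120° (triadic ↑): 315 + 120 = 435 → 435 − 360 = 75°
+216° (split-comp 36° ↑): 75 + 216 = 291°
−120° (triadic ↓): 291 − 120 = 171°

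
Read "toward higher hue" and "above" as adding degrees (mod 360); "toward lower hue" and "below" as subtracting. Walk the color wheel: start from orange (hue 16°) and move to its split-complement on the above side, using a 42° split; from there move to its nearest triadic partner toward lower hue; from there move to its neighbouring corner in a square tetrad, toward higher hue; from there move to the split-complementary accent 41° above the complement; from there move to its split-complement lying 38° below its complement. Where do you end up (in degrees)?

split-comp 42° ↑ +222°: 16 + 222 = 238°
triadic ↓ −120°: 238 − 120 = 118°
square ↑ +90°: 118 + 90 = 208°
split-comp 41° ↑ +221°: 208 + 221 = 429 → 429 − 360 = 69°
split-comp 38° ↓ +142°: 69 + 142 = 211°

211°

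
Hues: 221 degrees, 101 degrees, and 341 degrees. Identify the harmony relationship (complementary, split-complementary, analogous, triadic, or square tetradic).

triadic

Sort the hues: 101°, 221°, 341°.
Successive gaps around the wheel: 120°, 120°, 120°.
Three hues equally spaced 120° apart form a triad.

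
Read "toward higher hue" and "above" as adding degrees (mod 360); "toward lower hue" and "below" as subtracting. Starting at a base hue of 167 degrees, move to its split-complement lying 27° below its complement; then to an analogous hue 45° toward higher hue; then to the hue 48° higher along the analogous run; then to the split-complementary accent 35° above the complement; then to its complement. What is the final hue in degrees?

88°

167 + 153 = 320°   (split-comp 27° ↓)
320 + 45 = 365 → 365 − 360 = 5°   (analog 45° ↑)
5 + 48 = 53°   (analog 48° ↑)
53 + 215 = 268°   (split-comp 35° ↑)
268 + 180 = 448 → 448 − 360 = 88°   (complement)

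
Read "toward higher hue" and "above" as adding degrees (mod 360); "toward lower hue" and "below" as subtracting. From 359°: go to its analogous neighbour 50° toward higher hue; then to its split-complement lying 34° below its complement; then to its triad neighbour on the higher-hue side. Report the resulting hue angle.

315°

analog 50° ↑ +50°: 359 + 50 = 409 → 409 − 360 = 49°
split-comp 34° ↓ +146°: 49 + 146 = 195°
triadic ↑ +120°: 195 + 120 = 315°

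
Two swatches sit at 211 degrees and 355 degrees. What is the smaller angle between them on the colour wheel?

144°

|211 − 355| = 144.
144 ≤ 180, so the shorter arc is 144°.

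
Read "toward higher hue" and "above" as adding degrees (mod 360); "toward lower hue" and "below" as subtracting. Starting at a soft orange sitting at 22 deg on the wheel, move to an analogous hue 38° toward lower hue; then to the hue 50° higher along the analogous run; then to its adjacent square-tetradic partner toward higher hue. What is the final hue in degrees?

124°

analog 38° ↓ −38°: 22 − 38 = -16 → -16 + 360 = 344°
analog 50° ↑ +50°: 344 + 50 = 394 → 394 − 360 = 34°
square ↑ +90°: 34 + 90 = 124°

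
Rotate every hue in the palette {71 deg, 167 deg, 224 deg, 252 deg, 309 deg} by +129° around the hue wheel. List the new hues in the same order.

71 + 129 = 200°
167 + 129 = 296°
224 + 129 = 353°
252 + 129 = 381 → 381 − 360 = 21°
309 + 129 = 438 → 438 − 360 = 78°

200°, 296°, 353°, 21°, 78°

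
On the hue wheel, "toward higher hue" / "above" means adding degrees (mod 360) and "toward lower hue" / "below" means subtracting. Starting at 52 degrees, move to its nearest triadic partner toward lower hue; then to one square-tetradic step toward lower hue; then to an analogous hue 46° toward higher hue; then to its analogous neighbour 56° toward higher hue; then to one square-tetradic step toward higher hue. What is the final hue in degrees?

triadic ↓ −120°: 52 − 120 = -68 → -68 + 360 = 292°
square ↓ −90°: 292 − 90 = 202°
analog 46° ↑ +46°: 202 + 46 = 248°
analog 56° ↑ +56°: 248 + 56 = 304°
square ↑ +90°: 304 + 90 = 394 → 394 − 360 = 34°

34°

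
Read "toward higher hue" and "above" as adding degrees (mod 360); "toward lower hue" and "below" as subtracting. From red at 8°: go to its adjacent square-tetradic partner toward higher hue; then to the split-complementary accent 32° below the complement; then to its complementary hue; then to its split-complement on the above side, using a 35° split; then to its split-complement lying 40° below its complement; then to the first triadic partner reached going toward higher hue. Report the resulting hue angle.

181°

square ↑ +90°: 8 + 90 = 98°
split-comp 32° ↓ +148°: 98 + 148 = 246°
complement +180°: 246 + 180 = 426 → 426 − 360 = 66°
split-comp 35° ↑ +215°: 66 + 215 = 281°
split-comp 40° ↓ +140°: 281 + 140 = 421 → 421 − 360 = 61°
triadic ↑ +120°: 61 + 120 = 181°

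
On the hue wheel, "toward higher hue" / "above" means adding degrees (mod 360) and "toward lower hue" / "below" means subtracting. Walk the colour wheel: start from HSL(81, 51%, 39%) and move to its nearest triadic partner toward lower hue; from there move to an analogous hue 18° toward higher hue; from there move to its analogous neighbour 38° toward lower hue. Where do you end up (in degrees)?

301°

−120° (triadic ↓): 81 − 120 = -39 → -39 + 360 = 321°
+18° (analog 18° ↑): 321 + 18 = 339°
−38° (analog 38° ↓): 339 − 38 = 301°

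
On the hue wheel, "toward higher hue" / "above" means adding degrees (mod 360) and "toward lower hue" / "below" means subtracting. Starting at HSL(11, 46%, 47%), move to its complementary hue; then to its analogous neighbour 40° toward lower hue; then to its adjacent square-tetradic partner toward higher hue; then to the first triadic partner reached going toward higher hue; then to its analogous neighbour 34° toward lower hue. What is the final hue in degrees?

11 + 180 = 191°   (complement)
191 − 40 = 151°   (analog 40° ↓)
151 + 90 = 241°   (square ↑)
241 + 120 = 361 → 361 − 360 = 1°   (triadic ↑)
1 − 34 = -33 → -33 + 360 = 327°   (analog 34° ↓)

327°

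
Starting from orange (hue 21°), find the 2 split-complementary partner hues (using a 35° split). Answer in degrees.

166° and 236°

Split-complementary hues sit 35° either side of the complement.
Complement of 21°: 21 + 180 = 201°
201 − 35 = 166°
201 + 35 = 236°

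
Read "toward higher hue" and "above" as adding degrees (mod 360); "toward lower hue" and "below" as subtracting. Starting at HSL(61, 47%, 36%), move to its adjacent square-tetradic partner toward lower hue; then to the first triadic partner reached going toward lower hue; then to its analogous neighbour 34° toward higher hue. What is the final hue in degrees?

61 − 90 = -29 → -29 + 360 = 331°   (square ↓)
331 − 120 = 211°   (triadic ↓)
211 + 34 = 245°   (analog 34° ↑)

245°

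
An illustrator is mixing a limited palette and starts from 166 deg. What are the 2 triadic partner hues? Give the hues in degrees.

A triad places three hues 120° apart.
166 + 120 = 286°
166 + 240 = 406 → 406 − 360 = 46°

286° and 46°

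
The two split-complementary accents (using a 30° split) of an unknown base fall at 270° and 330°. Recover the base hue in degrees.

120°

The accents sit 30° either side of the complement, so the complement is their short-arc midpoint on the wheel.
Short-arc midpoint of 270° and 330°: 300°.
Base is 180° from the complement: 300 − 180 = 120°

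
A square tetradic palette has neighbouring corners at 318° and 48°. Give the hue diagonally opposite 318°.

138°

A square tetradic scheme places four hues 90° apart; opposite corners are 180° apart.
318 + 180 = 498 → 498 − 360 = 138°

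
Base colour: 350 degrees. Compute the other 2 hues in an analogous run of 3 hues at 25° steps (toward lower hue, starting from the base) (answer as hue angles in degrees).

Analogous hues sit every 25° along the wheel.
350 − 25 = 325°
350 − 50 = 300°

325° and 300°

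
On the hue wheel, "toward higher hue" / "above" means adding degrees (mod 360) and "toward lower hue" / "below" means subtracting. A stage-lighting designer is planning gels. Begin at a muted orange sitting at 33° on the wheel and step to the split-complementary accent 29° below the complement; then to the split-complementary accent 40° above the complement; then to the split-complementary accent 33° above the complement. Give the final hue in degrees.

33 + 151 = 184°   (split-comp 29° ↓)
184 + 220 = 404 → 404 − 360 = 44°   (split-comp 40° ↑)
44 + 213 = 257°   (split-comp 33° ↑)

257°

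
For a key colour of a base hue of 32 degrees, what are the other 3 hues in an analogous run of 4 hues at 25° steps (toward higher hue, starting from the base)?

32 + 25 = 57°
32 + 50 = 82°
32 + 75 = 107°

57°, 82°, 107°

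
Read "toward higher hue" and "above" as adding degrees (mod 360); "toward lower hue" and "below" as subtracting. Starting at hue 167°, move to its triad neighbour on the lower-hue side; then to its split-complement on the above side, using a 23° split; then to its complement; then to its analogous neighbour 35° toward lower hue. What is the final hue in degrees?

35°

167 − 120 = 47°   (triadic ↓)
47 + 203 = 250°   (split-comp 23° ↑)
250 + 180 = 430 → 430 − 360 = 70°   (complement)
70 − 35 = 35°   (analog 35° ↓)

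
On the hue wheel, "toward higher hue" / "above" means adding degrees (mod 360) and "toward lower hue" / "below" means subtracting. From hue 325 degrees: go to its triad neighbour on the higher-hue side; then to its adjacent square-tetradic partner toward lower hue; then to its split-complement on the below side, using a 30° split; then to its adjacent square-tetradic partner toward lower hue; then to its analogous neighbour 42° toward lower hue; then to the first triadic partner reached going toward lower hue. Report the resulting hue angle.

253°

+120° (triadic ↑): 325 + 120 = 445 → 445 − 360 = 85°
−90° (square ↓): 85 − 90 = -5 → -5 + 360 = 355°
+150° (split-comp 30° ↓): 355 + 150 = 505 → 505 − 360 = 145°
−90° (square ↓): 145 − 90 = 55°
−42° (analog 42° ↓): 55 − 42 = 13°
−120° (triadic ↓): 13 − 120 = -107 → -107 + 360 = 253°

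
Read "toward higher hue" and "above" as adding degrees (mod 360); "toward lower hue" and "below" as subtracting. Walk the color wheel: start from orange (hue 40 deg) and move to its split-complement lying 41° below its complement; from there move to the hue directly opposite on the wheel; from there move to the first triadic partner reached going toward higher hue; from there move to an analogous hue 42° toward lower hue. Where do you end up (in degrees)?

77°

split-comp 41° ↓ +139°: 40 + 139 = 179°
complement +180°: 179 + 180 = 359°
triadic ↑ +120°: 359 + 120 = 479 → 479 − 360 = 119°
analog 42° ↓ −42°: 119 − 42 = 77°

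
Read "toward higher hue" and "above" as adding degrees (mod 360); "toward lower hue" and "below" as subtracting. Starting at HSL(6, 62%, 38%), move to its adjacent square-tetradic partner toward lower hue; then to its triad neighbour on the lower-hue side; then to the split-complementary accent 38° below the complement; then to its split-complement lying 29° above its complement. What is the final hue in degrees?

147°

square ↓ −90°: 6 − 90 = -84 → -84 + 360 = 276°
triadic ↓ −120°: 276 − 120 = 156°
split-comp 38° ↓ +142°: 156 + 142 = 298°
split-comp 29° ↑ +209°: 298 + 209 = 507 → 507 − 360 = 147°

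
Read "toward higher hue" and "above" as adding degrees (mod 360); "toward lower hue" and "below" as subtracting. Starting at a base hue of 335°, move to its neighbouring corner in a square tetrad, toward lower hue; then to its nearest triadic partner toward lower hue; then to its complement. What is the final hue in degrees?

305°

−90° (square ↓): 335 − 90 = 245°
−120° (triadic ↓): 245 − 120 = 125°
+180° (complement): 125 + 180 = 305°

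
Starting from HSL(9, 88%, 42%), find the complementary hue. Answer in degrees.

The complement sits 180° across the wheel.
9 + 180 = 189°

189°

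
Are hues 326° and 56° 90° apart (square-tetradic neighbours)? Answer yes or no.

Angular distance: |326 − 56| = 270; shorter arc = 360 − 270 = 90°.
90° apart (square-tetradic neighbours) requires 90°.

yes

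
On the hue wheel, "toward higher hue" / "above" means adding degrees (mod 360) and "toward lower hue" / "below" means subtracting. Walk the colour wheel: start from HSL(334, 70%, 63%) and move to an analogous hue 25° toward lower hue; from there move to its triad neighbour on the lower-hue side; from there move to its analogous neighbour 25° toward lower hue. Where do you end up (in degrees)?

334 − 25 = 309°   (analog 25° ↓)
309 − 120 = 189°   (triadic ↓)
189 − 25 = 164°   (analog 25° ↓)

164°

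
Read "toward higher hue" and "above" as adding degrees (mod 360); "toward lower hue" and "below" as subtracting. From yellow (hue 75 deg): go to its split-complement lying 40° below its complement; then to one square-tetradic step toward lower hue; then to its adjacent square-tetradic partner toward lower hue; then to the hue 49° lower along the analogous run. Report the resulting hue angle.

+140° (split-comp 40° ↓): 75 + 140 = 215°
−90° (square ↓): 215 − 90 = 125°
−90° (square ↓): 125 − 90 = 35°
−49° (analog 49° ↓): 35 − 49 = -14 → -14 + 360 = 346°

346°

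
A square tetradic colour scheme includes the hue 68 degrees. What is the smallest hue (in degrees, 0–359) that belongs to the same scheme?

A square tetradic scheme places four hues every 90°.
The full set through 68° is {68°, 158°, 248°, 338°}.

68°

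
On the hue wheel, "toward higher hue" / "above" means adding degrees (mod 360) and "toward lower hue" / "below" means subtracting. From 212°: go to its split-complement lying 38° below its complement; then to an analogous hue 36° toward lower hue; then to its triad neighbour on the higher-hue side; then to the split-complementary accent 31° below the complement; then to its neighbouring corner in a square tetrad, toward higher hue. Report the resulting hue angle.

+142° (split-comp 38° ↓): 212 + 142 = 354°
−36° (analog 36° ↓): 354 − 36 = 318°
+120° (triadic ↑): 318 + 120 = 438 → 438 − 360 = 78°
+149° (split-comp 31° ↓): 78 + 149 = 227°
+90° (square ↑): 227 + 90 = 317°

317°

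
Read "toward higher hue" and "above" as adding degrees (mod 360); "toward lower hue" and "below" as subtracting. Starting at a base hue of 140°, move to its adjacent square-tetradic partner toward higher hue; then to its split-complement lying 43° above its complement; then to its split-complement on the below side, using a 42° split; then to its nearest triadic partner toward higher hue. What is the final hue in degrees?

351°

140 + 90 = 230°   (square ↑)
230 + 223 = 453 → 453 − 360 = 93°   (split-comp 43° ↑)
93 + 138 = 231°   (split-comp 42° ↓)
231 + 120 = 351°   (triadic ↑)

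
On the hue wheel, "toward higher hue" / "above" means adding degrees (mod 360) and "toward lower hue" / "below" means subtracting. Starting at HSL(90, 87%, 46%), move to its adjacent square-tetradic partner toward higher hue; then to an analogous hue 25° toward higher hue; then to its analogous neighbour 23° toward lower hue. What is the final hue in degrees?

square ↑ +90°: 90 + 90 = 180°
analog 25° ↑ +25°: 180 + 25 = 205°
analog 23° ↓ −23°: 205 − 23 = 182°

182°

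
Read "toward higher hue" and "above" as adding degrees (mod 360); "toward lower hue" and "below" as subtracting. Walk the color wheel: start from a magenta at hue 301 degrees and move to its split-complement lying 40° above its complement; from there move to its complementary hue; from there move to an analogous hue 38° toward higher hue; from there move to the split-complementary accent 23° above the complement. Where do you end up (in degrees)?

+220° (split-comp 40° ↑): 301 + 220 = 521 → 521 − 360 = 161°
+180° (complement): 161 + 180 = 341°
+38° (analog 38° ↑): 341 + 38 = 379 → 379 − 360 = 19°
+203° (split-comp 23° ↑): 19 + 203 = 222°

222°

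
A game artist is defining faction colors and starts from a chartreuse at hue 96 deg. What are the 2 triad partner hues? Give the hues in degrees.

A triad places three hues 120° apart.
96 + 120 = 216°
96 + 240 = 336°

216° and 336°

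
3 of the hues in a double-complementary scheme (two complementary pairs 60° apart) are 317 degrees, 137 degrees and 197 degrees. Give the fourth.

17°

A rectangular tetradic uses two complementary pairs 60° apart: offsets 0°, 60°, 180°, 240°.
Among {137°, 197°, 317°}, 137° and 317° are a 180° pair.
The remaining hue 197° needs its own complement: 197 + 180 = 377 → 377 − 360 = 17°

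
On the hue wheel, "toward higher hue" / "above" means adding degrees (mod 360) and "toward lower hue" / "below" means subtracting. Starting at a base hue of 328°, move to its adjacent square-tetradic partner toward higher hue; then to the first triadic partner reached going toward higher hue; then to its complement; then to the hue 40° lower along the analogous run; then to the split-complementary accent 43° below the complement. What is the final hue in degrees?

square ↑ +90°: 328 + 90 = 418 → 418 − 360 = 58°
triadic ↑ +120°: 58 + 120 = 178°
complement +180°: 178 + 180 = 358°
analog 40° ↓ −40°: 358 − 40 = 318°
split-comp 43° ↓ +137°: 318 + 137 = 455 → 455 − 360 = 95°

95°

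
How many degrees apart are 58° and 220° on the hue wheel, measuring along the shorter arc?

|58 − 220| = 162.
162 ≤ 180, so the shorter arc is 162°.

162°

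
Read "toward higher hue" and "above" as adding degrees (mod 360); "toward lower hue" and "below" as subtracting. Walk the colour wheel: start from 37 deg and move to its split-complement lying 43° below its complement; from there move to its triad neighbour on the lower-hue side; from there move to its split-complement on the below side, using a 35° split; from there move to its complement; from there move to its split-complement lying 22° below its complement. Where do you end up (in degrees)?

177°

+137° (split-comp 43° ↓): 37 + 137 = 174°
−120° (triadic ↓): 174 − 120 = 54°
+145° (split-comp 35° ↓): 54 + 145 = 199°
+180° (complement): 199 + 180 = 379 → 379 − 360 = 19°
+158° (split-comp 22° ↓): 19 + 158 = 177°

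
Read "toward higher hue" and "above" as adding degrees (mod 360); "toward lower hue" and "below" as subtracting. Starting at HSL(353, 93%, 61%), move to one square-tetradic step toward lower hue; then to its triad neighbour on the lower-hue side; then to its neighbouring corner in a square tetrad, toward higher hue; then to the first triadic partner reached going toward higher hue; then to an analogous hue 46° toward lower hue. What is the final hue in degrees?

307°

−90° (square ↓): 353 − 90 = 263°
−120° (triadic ↓): 263 − 120 = 143°
+90° (square ↑): 143 + 90 = 233°
+120° (triadic ↑): 233 + 120 = 353°
−46° (analog 46° ↓): 353 − 46 = 307°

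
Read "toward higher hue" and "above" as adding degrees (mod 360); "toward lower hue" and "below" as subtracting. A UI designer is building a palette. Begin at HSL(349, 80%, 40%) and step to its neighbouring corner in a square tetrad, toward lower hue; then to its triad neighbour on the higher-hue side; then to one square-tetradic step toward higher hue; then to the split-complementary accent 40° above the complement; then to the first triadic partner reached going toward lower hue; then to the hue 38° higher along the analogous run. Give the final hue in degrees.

−90° (square ↓): 349 − 90 = 259°
+120° (triadic ↑): 259 + 120 = 379 → 379 − 360 = 19°
+90° (square ↑): 19 + 90 = 109°
+220° (split-comp 40° ↑): 109 + 220 = 329°
−120° (triadic ↓): 329 − 120 = 209°
+38° (analog 38° ↑): 209 + 38 = 247°

247°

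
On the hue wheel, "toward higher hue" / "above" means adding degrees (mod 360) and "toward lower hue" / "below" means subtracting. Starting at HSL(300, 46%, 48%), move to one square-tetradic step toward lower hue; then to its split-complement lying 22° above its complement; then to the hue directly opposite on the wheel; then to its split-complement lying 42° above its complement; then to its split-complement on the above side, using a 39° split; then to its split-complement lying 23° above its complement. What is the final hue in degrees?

300 − 90 = 210°   (square ↓)
210 + 202 = 412 → 412 − 360 = 52°   (split-comp 22° ↑)
52 + 180 = 232°   (complement)
232 + 222 = 454 → 454 − 360 = 94°   (split-comp 42° ↑)
94 + 219 = 313°   (split-comp 39° ↑)
313 + 203 = 516 → 516 − 360 = 156°   (split-comp 23° ↑)

156°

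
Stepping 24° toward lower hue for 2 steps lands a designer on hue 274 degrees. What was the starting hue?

2 steps of 24° (toward lower hue) give a net shift of −48°.
Start = end − shift: 274 + 48 = 322°

322°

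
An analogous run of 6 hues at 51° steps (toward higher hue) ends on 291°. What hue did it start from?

5 steps of 51° (toward higher hue) give a net shift of +255°.
Start = end − shift: 291 − 255 = 36°

36°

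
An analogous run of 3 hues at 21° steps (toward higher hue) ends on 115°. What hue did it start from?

2 steps of 21° (toward higher hue) give a net shift of +42°.
Start = end − shift: 115 − 42 = 73°

73°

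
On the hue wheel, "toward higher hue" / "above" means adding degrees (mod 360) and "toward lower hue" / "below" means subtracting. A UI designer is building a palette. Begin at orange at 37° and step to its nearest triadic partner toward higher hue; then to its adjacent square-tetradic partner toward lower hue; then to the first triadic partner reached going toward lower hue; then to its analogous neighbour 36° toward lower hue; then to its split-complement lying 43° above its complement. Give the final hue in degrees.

triadic ↑ +120°: 37 + 120 = 157°
square ↓ −90°: 157 − 90 = 67°
triadic ↓ −120°: 67 − 120 = -53 → -53 + 360 = 307°
analog 36° ↓ −36°: 307 − 36 = 271°
split-comp 43° ↑ +223°: 271 + 223 = 494 → 494 − 360 = 134°

134°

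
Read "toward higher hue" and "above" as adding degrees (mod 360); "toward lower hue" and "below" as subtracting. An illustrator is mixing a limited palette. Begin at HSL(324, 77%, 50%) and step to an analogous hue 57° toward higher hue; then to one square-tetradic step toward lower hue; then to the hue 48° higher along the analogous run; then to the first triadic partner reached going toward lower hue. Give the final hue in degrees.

219°

324 + 57 = 381 → 381 − 360 = 21°   (analog 57° ↑)
21 − 90 = -69 → -69 + 360 = 291°   (square ↓)
291 + 48 = 339°   (analog 48° ↑)
339 − 120 = 219°   (triadic ↓)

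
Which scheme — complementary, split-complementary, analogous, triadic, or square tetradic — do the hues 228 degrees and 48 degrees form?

Sort the hues: 48°, 228°.
Successive gaps around the wheel: 180°, 180°.
Two hues 180° apart are complementary.

complementary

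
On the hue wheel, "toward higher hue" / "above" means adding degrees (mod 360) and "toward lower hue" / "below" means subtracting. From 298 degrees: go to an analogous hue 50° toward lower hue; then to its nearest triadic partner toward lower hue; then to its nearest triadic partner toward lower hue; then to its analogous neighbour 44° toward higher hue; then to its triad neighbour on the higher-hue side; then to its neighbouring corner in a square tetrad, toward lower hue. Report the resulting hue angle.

−50° (analog 50° ↓): 298 − 50 = 248°
−120° (triadic ↓): 248 − 120 = 128°
−120° (triadic ↓): 128 − 120 = 8°
+44° (analog 44° ↑): 8 + 44 = 52°
+120° (triadic ↑): 52 + 120 = 172°
−90° (square ↓): 172 − 90 = 82°

82°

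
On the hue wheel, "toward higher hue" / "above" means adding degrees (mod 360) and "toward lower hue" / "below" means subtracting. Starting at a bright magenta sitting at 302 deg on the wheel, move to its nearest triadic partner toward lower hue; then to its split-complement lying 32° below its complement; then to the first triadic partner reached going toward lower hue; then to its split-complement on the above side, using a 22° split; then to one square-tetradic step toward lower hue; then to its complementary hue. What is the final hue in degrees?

142°

302 − 120 = 182°   (triadic ↓)
182 + 148 = 330°   (split-comp 32° ↓)
330 − 120 = 210°   (triadic ↓)
210 + 202 = 412 → 412 − 360 = 52°   (split-comp 22° ↑)
52 − 90 = -38 → -38 + 360 = 322°   (square ↓)
322 + 180 = 502 → 502 − 360 = 142°   (complement)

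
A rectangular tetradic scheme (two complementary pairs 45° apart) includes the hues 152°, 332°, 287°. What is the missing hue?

107°

A rectangular tetradic uses two complementary pairs 45° apart: offsets 0°, 45°, 180°, 225°.
Among {152°, 287°, 332°}, 332° and 152° are a 180° pair.
The remaining hue 287° needs its own complement: 287 + 180 = 467 → 467 − 360 = 107°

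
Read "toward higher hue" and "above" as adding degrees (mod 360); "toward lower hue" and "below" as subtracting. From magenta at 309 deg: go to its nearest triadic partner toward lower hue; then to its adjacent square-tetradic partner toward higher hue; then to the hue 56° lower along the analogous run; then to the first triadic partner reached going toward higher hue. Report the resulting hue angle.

−120° (triadic ↓): 309 − 120 = 189°
+90° (square ↑): 189 + 90 = 279°
−56° (analog 56° ↓): 279 − 56 = 223°
+120° (triadic ↑): 223 + 120 = 343°

343°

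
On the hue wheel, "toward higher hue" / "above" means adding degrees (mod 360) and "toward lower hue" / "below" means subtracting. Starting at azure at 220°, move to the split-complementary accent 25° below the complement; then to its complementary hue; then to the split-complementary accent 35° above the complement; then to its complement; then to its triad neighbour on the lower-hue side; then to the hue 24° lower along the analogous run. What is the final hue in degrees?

86°

split-comp 25° ↓ +155°: 220 + 155 = 375 → 375 − 360 = 15°
complement +180°: 15 + 180 = 195°
split-comp 35° ↑ +215°: 195 + 215 = 410 → 410 − 360 = 50°
complement +180°: 50 + 180 = 230°
triadic ↓ −120°: 230 − 120 = 110°
analog 24° ↓ −24°: 110 − 24 = 86°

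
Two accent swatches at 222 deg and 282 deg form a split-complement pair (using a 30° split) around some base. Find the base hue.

72°

The accents sit 30° either side of the complement, so the complement is their short-arc midpoint on the wheel.
Short-arc midpoint of 222° and 282°: 252°.
Base is 180° from the complement: 252 − 180 = 72°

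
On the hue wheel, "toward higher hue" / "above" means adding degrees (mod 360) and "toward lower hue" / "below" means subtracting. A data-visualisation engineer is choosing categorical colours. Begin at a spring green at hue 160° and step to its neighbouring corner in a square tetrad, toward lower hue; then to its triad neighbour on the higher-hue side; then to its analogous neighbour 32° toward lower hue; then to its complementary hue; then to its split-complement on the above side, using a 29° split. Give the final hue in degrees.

−90° (square ↓): 160 − 90 = 70°
+120° (triadic ↑): 70 + 120 = 190°
−32° (analog 32° ↓): 190 − 32 = 158°
+180° (complement): 158 + 180 = 338°
+209° (split-comp 29° ↑): 338 + 209 = 547 → 547 − 360 = 187°

187°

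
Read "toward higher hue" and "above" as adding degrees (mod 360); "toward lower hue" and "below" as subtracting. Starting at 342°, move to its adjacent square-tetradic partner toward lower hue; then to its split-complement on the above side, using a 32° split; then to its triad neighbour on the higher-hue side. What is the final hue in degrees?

square ↓ −90°: 342 − 90 = 252°
split-comp 32° ↑ +212°: 252 + 212 = 464 → 464 − 360 = 104°
triadic ↑ +120°: 104 + 120 = 224°

224°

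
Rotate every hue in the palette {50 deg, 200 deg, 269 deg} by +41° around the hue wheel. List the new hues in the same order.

50 + 41 = 91°
200 + 41 = 241°
269 + 41 = 310°

91°, 241°, 310°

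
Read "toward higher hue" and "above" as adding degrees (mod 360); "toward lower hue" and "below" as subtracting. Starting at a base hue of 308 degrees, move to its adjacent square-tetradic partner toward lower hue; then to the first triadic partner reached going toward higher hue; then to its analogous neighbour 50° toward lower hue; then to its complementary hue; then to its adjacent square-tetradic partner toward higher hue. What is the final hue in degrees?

198°

square ↓ −90°: 308 − 90 = 218°
triadic ↑ +120°: 218 + 120 = 338°
analog 50° ↓ −50°: 338 − 50 = 288°
complement +180°: 288 + 180 = 468 → 468 − 360 = 108°
square ↑ +90°: 108 + 90 = 198°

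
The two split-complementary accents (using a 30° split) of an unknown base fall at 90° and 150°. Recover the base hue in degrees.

The accents sit 30° either side of the complement, so the complement is their short-arc midpoint on the wheel.
Short-arc midpoint of 90° and 150°: 120°.
Base is 180° from the complement: 120 − 180 = -60 → -60 + 360 = 300°

300°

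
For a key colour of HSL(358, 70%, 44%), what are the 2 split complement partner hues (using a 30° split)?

148° and 208°

Split-complementary hues sit 30° either side of the complement.
Complement of 358°: 358 + 180 = 538 → 538 − 360 = 178°
178 − 30 = 148°
178 + 30 = 208°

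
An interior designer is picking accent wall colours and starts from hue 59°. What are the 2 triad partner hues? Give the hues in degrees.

179° and 299°

A triad places three hues 120° apart.
59 + 120 = 179°
59 + 240 = 299°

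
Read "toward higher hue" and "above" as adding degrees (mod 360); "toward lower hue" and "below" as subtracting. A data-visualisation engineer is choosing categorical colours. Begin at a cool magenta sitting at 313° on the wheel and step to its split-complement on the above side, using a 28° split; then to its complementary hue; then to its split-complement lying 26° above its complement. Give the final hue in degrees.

+208° (split-comp 28° ↑): 313 + 208 = 521 → 521 − 360 = 161°
+180° (complement): 161 + 180 = 341°
+206° (split-comp 26° ↑): 341 + 206 = 547 → 547 − 360 = 187°

187°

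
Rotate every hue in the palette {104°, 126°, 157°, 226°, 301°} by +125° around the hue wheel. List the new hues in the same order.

104 + 125 = 229°
126 + 125 = 251°
157 + 125 = 282°
226 + 125 = 351°
301 + 125 = 426 → 426 − 360 = 66°

229°, 251°, 282°, 351°, 66°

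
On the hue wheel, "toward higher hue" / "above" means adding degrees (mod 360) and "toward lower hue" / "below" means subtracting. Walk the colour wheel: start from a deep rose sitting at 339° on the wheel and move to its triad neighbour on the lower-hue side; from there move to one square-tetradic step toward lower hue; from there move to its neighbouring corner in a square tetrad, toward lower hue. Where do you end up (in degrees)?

−120° (triadic ↓): 339 − 120 = 219°
−90° (square ↓): 219 − 90 = 129°
−90° (square ↓): 129 − 90 = 39°

39°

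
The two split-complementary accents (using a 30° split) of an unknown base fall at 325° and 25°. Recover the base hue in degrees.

The accents sit 30° either side of the complement, so the complement is their short-arc midpoint on the wheel.
Short-arc midpoint of 325° and 25°: 355°.
Base is 180° from the complement: 355 − 180 = 175°

175°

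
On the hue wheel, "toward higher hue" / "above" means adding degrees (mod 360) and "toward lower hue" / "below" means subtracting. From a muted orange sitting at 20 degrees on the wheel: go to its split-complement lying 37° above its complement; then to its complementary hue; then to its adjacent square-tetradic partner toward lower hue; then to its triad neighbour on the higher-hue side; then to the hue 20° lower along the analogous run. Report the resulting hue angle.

+217° (split-comp 37° ↑): 20 + 217 = 237°
+180° (complement): 237 + 180 = 417 → 417 − 360 = 57°
−90° (square ↓): 57 − 90 = -33 → -33 + 360 = 327°
+120° (triadic ↑): 327 + 120 = 447 → 447 − 360 = 87°
−20° (analog 20° ↓): 87 − 20 = 67°

67°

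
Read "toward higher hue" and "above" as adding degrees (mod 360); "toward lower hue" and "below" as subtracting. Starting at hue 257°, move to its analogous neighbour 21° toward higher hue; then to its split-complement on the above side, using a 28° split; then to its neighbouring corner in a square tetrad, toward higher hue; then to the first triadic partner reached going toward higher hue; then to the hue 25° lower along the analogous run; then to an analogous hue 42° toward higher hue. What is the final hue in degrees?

+21° (analog 21° ↑): 257 + 21 = 278°
+208° (split-comp 28° ↑): 278 + 208 = 486 → 486 − 360 = 126°
+90° (square ↑): 126 + 90 = 216°
+120° (triadic ↑): 216 + 120 = 336°
−25° (analog 25° ↓): 336 − 25 = 311°
+42° (analog 42° ↑): 311 + 42 = 353°

353°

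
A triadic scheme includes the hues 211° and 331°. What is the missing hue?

A triad places three hues 120° apart.
The full set through 211° is {91°, 211°, 331°}.
Given {211°, 331°}, the missing hue is 91°.

91°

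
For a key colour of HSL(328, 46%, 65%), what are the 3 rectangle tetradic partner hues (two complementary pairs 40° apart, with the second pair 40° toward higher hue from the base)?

8°, 148°, 188°

328 + 40 = 368 → 368 − 360 = 8°
328 + 180 = 508 → 508 − 360 = 148°
328 + 220 = 548 → 548 − 360 = 188°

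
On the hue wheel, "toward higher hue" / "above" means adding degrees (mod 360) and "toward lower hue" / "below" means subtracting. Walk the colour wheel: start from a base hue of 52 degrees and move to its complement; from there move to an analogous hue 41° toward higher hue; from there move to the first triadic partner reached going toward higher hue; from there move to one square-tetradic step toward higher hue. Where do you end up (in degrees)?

123°

+180° (complement): 52 + 180 = 232°
+41° (analog 41° ↑): 232 + 41 = 273°
+120° (triadic ↑): 273 + 120 = 393 → 393 − 360 = 33°
+90° (square ↑): 33 + 90 = 123°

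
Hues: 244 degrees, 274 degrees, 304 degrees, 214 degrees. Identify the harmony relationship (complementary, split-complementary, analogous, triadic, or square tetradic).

Sort the hues: 214°, 244°, 274°, 304°.
Successive gaps around the wheel: 30°, 30°, 30°, 270°.
A run of hues at equal small steps (30°) with one large closing gap is an analogous group.

analogous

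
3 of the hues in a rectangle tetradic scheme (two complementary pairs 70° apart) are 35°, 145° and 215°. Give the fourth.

325°

A rectangular tetradic uses two complementary pairs 70° apart: offsets 0°, 70°, 180°, 250°.
Among {35°, 145°, 215°}, 215° and 35° are a 180° pair.
The remaining hue 145° needs its own complement: 145 + 180 = 325°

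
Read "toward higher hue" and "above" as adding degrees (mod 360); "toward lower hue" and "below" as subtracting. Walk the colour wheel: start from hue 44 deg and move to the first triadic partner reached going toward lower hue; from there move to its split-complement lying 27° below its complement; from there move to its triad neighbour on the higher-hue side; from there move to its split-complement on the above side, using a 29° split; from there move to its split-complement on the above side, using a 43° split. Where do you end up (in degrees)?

269°

44 − 120 = -76 → -76 + 360 = 284°   (triadic ↓)
284 + 153 = 437 → 437 − 360 = 77°   (split-comp 27° ↓)
77 + 120 = 197°   (triadic ↑)
197 + 209 = 406 → 406 − 360 = 46°   (split-comp 29° ↑)
46 + 223 = 269°   (split-comp 43° ↑)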